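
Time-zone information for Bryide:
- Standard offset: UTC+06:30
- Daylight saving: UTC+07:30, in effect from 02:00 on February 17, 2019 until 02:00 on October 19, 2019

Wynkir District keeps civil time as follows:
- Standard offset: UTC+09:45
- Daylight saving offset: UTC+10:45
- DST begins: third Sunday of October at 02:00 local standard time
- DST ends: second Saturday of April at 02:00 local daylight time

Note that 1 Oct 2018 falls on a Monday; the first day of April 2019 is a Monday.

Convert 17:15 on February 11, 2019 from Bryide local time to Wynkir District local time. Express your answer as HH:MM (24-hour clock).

February 11, 2019 does not fall between 17 February and 19 October, so daylight saving is not in effect and Bryide is at UTC+06:30.
17:15 Bryide − 6h30m = 10:45 UTC.
1 October 2018 is a Monday, so the first Sunday is October 7 and the third is October 21.
1 April 2019 is a Monday, so the first Saturday is April 6 and the second is April 13.
At the standard offset (UTC+09:45), 10:45 UTC + 9h45m = 20:30 Wynkir District standard time.
The standard-time date in Wynkir District, February 11, 2019, falls between 21 October 2018 and 13 April 2019, so daylight saving is in effect and Wynkir District is at UTC+10:45.
10:45 UTC + 10h45m = 21:30 Wynkir District.

21:30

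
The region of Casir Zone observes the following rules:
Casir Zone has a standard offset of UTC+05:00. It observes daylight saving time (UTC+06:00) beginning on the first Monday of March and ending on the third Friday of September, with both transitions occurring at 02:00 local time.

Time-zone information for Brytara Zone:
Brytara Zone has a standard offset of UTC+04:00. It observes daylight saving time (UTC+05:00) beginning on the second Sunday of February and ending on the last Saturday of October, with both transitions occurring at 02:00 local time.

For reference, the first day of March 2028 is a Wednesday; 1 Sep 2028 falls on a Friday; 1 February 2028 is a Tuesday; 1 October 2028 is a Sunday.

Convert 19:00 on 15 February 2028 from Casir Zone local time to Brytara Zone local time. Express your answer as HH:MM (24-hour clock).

1 March 2028 is a Wednesday, so the first Monday is March 6.
1 September 2028 is a Friday, so the first Friday is September 1 and the third is September 15.
15 February 2028 is outside the daylight-saving period (6 March – 15 September), so Casir Zone is on standard time, UTC+05:00.
19:00 Casir Zone − 5h = 14:00 UTC.
1 February 2028 is a Tuesday, so the first Sunday is February 6 and the second is February 13.
1 October 2028 is a Sunday, so Saturdays fall on 7, 14, 21, 28; the last is October 28.
At the standard offset (UTC+04:00), 14:00 UTC + 4h = 18:00 Brytara Zone standard time.
The standard-time date in Brytara Zone, 15 February 2028, lies within the daylight-saving period (13 February – 28 October), so Brytara Zone is on daylight time, UTC+05:00.
14:00 UTC + 5h = 19:00 Brytara Zone.

19:00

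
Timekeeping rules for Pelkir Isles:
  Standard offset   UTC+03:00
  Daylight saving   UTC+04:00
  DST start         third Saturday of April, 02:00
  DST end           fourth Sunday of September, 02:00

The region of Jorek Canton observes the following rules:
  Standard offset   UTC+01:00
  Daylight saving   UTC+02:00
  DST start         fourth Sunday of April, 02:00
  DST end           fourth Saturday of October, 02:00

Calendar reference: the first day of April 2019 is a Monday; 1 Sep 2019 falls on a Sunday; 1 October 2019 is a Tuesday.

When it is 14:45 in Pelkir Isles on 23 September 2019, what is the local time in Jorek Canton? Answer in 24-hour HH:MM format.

13:45

1 April 2019 is a Monday, so the first Saturday is April 6 and the third is April 20.
1 September 2019 is a Sunday, so the first Sunday is September 1 and the fourth is September 22.
23 September 2019 does not fall between 20 April and 22 September, so daylight saving is not in effect and Pelkir Isles is at UTC+03:00.
14:45 Pelkir Isles − 3h = 11:45 UTC.
1 April 2019 is a Monday, so the first Sunday is April 7 and the fourth is April 28.
1 October 2019 is a Tuesday, so the first Saturday is October 5 and the fourth is October 26.
At the standard offset (UTC+01:00), 11:45 UTC + 1h = 12:45 Jorek Canton standard time.
Daylight saving runs 28 April – 26 October; the standard-time date in Jorek Canton, 23 September 2019, is inside that window, so Jorek Canton is at UTC+02:00.
11:45 UTC + 2h = 13:45 Jorek Canton.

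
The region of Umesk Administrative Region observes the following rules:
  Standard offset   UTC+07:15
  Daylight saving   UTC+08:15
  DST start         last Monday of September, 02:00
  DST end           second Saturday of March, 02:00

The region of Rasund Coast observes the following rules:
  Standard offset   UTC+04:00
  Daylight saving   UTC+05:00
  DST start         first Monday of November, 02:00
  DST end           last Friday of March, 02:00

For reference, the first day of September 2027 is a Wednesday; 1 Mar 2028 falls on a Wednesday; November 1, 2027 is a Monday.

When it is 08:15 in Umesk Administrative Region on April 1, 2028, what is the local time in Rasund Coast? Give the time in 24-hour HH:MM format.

05:00

1 September 2027 is a Wednesday, so Mondays fall on 6, 13, 20, 27; the last is September 27.
1 March 2028 is a Wednesday, so the first Saturday is March 4 and the second is March 11.
April 1, 2028 does not fall between 27 September 2027 and 11 March 2028, so daylight saving is not in effect and Umesk Administrative Region is at UTC+07:15.
08:15 Umesk Administrative Region − 7h15m = 01:00 UTC.
1 November 2027 is a Monday, so the first Monday is November 1.
1 March 2028 is a Wednesday, so Fridays fall on 3, 10, 17, 24, 31; the last is March 31.
At the standard offset (UTC+04:00), 01:00 UTC + 4h = 05:00 Rasund Coast standard time.
The standard-time date in Rasund Coast, April 1, 2028, is outside the daylight-saving period (1 November 2027 – 31 March 2028), so Rasund Coast is on standard time, UTC+04:00.
01:00 UTC + 4h = 05:00 Rasund Coast.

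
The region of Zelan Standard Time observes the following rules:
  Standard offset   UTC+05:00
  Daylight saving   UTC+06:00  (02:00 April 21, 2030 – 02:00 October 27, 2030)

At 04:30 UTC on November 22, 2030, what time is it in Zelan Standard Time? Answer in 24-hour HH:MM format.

At the standard offset (UTC+05:00), 04:30 UTC + 5h = 09:30 Zelan Standard Time standard time.
Daylight saving runs 21 April – 27 October; the standard-time date in Zelan Standard Time, November 22, 2030, is outside that window, so Zelan Standard Time is on standard time at UTC+05:00.
04:30 UTC + 5h = 09:30 local.

09:30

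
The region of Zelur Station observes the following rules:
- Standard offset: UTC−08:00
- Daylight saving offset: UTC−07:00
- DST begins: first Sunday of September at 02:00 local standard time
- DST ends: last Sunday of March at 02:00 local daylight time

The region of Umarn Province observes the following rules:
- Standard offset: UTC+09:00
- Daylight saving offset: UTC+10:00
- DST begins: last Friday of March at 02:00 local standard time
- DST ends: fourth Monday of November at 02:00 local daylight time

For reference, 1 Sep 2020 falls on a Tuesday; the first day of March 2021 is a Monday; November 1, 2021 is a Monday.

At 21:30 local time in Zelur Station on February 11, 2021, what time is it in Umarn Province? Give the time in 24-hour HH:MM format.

13:30

1 September 2020 is a Tuesday, so the first Sunday is September 6.
1 March 2021 is a Monday, so Sundays fall on 7, 14, 21, 28; the last is March 28.
Daylight saving runs 6 September 2020 – 28 March 2021; February 11, 2021 is inside that window, so Zelur Station is at UTC−07:00.
21:30 Zelur Station + 7h = 04:30 UTC (rolling into the next day, 12 February 2021).
1 March 2021 is a Monday, so Fridays fall on 5, 12, 19, 26; the last is March 26.
1 November 2021 is a Monday, so the first Monday is November 1 and the fourth is November 22.
At the standard offset (UTC+09:00), 04:30 UTC + 9h = 13:30 Umarn Province standard time.
Daylight saving runs 26 March – 22 November; the standard-time date in Umarn Province, February 12, 2021, is outside that window, so Umarn Province is on standard time at UTC+09:00.
04:30 UTC + 9h = 13:30 Umarn Province.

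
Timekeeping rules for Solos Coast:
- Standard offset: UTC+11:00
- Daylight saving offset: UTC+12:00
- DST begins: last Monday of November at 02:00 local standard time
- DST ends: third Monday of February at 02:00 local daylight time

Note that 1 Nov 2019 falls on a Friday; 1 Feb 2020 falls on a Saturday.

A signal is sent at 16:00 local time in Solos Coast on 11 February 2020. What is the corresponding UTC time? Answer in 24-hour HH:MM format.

04:00

1 November 2019 is a Friday, so Mondays fall on 4, 11, 18, 25; the last is November 25.
1 February 2020 is a Saturday, so the first Monday is February 3 and the third is February 17.
11 February 2020 lies within the daylight-saving period (25 November 2019 – 17 February 2020), so Solos Coast is on daylight time, UTC+12:00.
16:00 local − 12h = 04:00 UTC.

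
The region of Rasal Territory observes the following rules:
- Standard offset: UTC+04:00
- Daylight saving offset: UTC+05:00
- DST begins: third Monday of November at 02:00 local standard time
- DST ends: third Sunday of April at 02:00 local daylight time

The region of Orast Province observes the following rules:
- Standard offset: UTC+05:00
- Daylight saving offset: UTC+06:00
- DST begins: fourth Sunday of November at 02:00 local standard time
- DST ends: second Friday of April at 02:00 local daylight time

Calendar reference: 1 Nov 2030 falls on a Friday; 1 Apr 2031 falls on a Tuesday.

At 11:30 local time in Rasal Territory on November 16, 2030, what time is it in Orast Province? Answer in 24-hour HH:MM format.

1 November 2030 is a Friday, so the first Monday is November 4 and the third is November 18.
1 April 2031 is a Tuesday, so the first Sunday is April 6 and the third is April 20.
Daylight saving runs 18 November 2030 – 20 April 2031; November 16, 2030 is outside that window, so Rasal Territory is on standard time at UTC+04:00.
11:30 Rasal Territory − 4h = 07:30 UTC.
1 November 2030 is a Friday, so the first Sunday is November 3 and the fourth is November 24.
1 April 2031 is a Tuesday, so the first Friday is April 4 and the second is April 11.
At the standard offset (UTC+05:00), 07:30 UTC + 5h = 12:30 Orast Province standard time.
The standard-time date in Orast Province, November 16, 2030, is outside the daylight-saving period (24 November 2030 – 11 April 2031), so Orast Province is on standard time, UTC+05:00.
07:30 UTC + 5h = 12:30 Orast Province.

12:30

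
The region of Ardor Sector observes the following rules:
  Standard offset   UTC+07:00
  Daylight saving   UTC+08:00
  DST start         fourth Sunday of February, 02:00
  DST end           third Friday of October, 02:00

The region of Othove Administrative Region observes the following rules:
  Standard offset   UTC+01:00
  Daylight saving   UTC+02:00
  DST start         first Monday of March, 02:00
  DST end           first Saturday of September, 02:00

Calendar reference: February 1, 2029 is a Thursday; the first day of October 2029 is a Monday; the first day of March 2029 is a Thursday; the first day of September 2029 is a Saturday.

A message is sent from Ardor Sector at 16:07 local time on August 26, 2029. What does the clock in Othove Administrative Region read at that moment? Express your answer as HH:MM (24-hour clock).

1 February 2029 is a Thursday, so the first Sunday is February 4 and the fourth is February 25.
1 October 2029 is a Monday, so the first Friday is October 5 and the third is October 19.
Daylight saving runs 25 February – 19 October; August 26, 2029 is inside that window, so Ardor Sector is at UTC+08:00.
16:07 Ardor Sector − 8h = 08:07 UTC.
1 March 2029 is a Thursday, so the first Monday is March 5.
1 September 2029 is a Saturday, so the first Saturday is September 1.
At the standard offset (UTC+01:00), 08:07 UTC + 1h = 09:07 Othove Administrative Region standard time.
The standard-time date in Othove Administrative Region, August 26, 2029, falls between 5 March and 1 September, so daylight saving is in effect and Othove Administrative Region is at UTC+02:00.
08:07 UTC + 2h = 10:07 Othove Administrative Region.

10:07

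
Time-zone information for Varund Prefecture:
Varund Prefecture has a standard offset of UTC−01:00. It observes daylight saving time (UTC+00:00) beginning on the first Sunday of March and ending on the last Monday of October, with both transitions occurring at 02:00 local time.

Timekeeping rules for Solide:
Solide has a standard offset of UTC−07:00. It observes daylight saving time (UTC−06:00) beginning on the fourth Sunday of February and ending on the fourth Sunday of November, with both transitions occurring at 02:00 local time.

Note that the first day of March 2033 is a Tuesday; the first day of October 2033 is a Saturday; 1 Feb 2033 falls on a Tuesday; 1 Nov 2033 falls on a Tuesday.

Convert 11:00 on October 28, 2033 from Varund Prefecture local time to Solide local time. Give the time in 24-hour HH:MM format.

05:00

1 March 2033 is a Tuesday, so the first Sunday is March 6.
1 October 2033 is a Saturday, so Mondays fall on 3, 10, 17, 24, 31; the last is October 31.
Daylight saving runs 6 March – 31 October; October 28, 2033 is inside that window, so Varund Prefecture is at UTC+00:00.
11:00 Varund Prefecture − 0h = 11:00 UTC.
1 February 2033 is a Tuesday, so the first Sunday is February 6 and the fourth is February 27.
1 November 2033 is a Tuesday, so the first Sunday is November 6 and the fourth is November 27.
At the standard offset (UTC−07:00), 11:00 UTC − 7h = 04:00 Solide standard time.
Daylight saving runs 27 February – 27 November; the standard-time date in Solide, October 28, 2033, is inside that window, so Solide is at UTC−06:00.
11:00 UTC − 6h = 05:00 Solide.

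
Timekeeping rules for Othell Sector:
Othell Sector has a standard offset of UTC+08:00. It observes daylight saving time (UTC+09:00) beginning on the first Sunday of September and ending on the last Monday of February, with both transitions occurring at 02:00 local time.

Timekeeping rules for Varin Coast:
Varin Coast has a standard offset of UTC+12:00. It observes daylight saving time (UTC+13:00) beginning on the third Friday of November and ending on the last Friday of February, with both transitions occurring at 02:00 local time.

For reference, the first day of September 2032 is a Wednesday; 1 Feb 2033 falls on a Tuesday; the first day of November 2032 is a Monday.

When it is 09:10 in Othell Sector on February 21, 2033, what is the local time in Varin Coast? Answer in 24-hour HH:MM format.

13:10

1 September 2032 is a Wednesday, so the first Sunday is September 5.
1 February 2033 is a Tuesday, so Mondays fall on 7, 14, 21, 28; the last is February 28.
February 21, 2033 lies within the daylight-saving period (5 September 2032 – 28 February 2033), so Othell Sector is on daylight time, UTC+09:00.
09:10 Othell Sector − 9h = 00:10 UTC.
1 November 2032 is a Monday, so the first Friday is November 5 and the third is November 19.
1 February 2033 is a Tuesday, so Fridays fall on 4, 11, 18, 25; the last is February 25.
At the standard offset (UTC+12:00), 00:10 UTC + 12h = 12:10 Varin Coast standard time.
Daylight saving runs 19 November 2032 – 25 February 2033; the standard-time date in Varin Coast, February 21, 2033, is inside that window, so Varin Coast is at UTC+13:00.
00:10 UTC + 13h = 13:10 Varin Coast.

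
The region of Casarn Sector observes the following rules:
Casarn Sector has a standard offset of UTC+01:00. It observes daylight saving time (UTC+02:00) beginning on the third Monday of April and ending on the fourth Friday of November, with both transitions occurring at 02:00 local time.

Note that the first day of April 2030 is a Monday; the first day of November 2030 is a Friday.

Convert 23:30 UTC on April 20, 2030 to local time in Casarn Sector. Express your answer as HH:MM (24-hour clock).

1 April 2030 is a Monday, so the first Monday is April 1 and the third is April 15.
1 November 2030 is a Friday, so the first Friday is November 1 and the fourth is November 22.
At the standard offset (UTC+01:00), 23:30 UTC + 1h = 00:30 Casarn Sector standard time (rolling into the next day, 21 April 2030).
Daylight saving runs 15 April – 22 November; the standard-time date in Casarn Sector, April 21, 2030, is inside that window, so Casarn Sector is at UTC+02:00.
23:30 UTC + 2h = 01:30 local (rolling into the next day, 21 April 2030).

01:30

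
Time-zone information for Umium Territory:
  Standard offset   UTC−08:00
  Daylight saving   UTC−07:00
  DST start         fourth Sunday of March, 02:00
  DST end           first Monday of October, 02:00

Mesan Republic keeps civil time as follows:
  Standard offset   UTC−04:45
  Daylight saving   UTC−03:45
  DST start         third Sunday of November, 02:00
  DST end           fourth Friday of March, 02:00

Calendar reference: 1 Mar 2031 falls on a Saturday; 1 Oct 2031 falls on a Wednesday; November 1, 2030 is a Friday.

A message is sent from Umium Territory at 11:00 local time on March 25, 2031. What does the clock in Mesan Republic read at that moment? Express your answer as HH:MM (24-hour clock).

14:15

1 March 2031 is a Saturday, so the first Sunday is March 2 and the fourth is March 23.
1 October 2031 is a Wednesday, so the first Monday is October 6.
Daylight saving runs 23 March – 6 October; March 25, 2031 is inside that window, so Umium Territory is at UTC−07:00.
11:00 Umium Territory + 7h = 18:00 UTC.
1 November 2030 is a Friday, so the first Sunday is November 3 and the third is November 17.
1 March 2031 is a Saturday, so the first Friday is March 7 and the fourth is March 28.
At the standard offset (UTC−04:45), 18:00 UTC − 4h45m = 13:15 Mesan Republic standard time.
Daylight saving runs 17 November 2030 – 28 March 2031; the standard-time date in Mesan Republic, March 25, 2031, is inside that window, so Mesan Republic is at UTC−03:45.
18:00 UTC − 3h45m = 14:15 Mesan Republic.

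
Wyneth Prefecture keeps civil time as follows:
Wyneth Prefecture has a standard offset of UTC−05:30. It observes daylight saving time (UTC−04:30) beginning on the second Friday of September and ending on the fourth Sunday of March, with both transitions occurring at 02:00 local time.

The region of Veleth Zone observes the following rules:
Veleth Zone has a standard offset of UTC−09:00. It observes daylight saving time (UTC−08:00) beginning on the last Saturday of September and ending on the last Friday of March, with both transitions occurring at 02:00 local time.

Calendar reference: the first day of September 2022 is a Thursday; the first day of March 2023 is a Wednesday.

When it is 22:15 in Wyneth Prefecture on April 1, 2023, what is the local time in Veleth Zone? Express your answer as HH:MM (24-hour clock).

1 September 2022 is a Thursday, so the first Friday is September 2 and the second is September 9.
1 March 2023 is a Wednesday, so the first Sunday is March 5 and the fourth is March 26.
April 1, 2023 does not fall between 9 September 2022 and 26 March 2023, so daylight saving is not in effect and Wyneth Prefecture is at UTC−05:30.
22:15 Wyneth Prefecture + 5h30m = 03:45 UTC (rolling into the next day, 2 April 2023).
1 September 2022 is a Thursday, so Saturdays fall on 3, 10, 17, 24; the last is September 24.
1 March 2023 is a Wednesday, so Fridays fall on 3, 10, 17, 24, 31; the last is March 31.
At the standard offset (UTC−09:00), 03:45 UTC − 9h = 18:45 Veleth Zone standard time (rolling into the previous day, 1 April 2023).
The standard-time date in Veleth Zone, April 1, 2023, does not fall between 24 September 2022 and 31 March 2023, so daylight saving is not in effect and Veleth Zone is at UTC−09:00.
03:45 UTC − 9h = 18:45 Veleth Zone (rolling into the previous day, 1 April 2023).

18:45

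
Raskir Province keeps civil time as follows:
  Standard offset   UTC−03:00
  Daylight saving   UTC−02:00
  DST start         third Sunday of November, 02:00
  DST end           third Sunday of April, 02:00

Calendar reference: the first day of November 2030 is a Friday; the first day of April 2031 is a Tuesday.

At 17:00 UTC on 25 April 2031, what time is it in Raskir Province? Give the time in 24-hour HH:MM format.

14:00

1 November 2030 is a Friday, so the first Sunday is November 3 and the third is November 17.
1 April 2031 is a Tuesday, so the first Sunday is April 6 and the third is April 20.
At the standard offset (UTC−03:00), 17:00 UTC − 3h = 14:00 Raskir Province standard time.
The standard-time date in Raskir Province, 25 April 2031, does not fall between 17 November 2030 and 20 April 2031, so daylight saving is not in effect and Raskir Province is at UTC−03:00.
17:00 UTC − 3h = 14:00 local.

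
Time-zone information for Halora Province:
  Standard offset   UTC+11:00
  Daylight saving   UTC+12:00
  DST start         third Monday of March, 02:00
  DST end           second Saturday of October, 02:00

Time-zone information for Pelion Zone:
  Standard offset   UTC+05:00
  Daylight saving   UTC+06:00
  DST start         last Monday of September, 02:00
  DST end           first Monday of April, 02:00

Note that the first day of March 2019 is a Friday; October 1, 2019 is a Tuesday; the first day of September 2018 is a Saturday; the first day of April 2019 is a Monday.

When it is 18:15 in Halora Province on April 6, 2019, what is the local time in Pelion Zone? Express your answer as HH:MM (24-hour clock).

11:15

1 March 2019 is a Friday, so the first Monday is March 4 and the third is March 18.
1 October 2019 is a Tuesday, so the first Saturday is October 5 and the second is October 12.
Daylight saving runs 18 March – 12 October; April 6, 2019 is inside that window, so Halora Province is at UTC+12:00.
18:15 Halora Province − 12h = 06:15 UTC.
1 September 2018 is a Saturday, so Mondays fall on 3, 10, 17, 24; the last is September 24.
1 April 2019 is a Monday, so the first Monday is April 1.
At the standard offset (UTC+05:00), 06:15 UTC + 5h = 11:15 Pelion Zone standard time.
The standard-time date in Pelion Zone, April 6, 2019, is outside the daylight-saving period (24 September 2018 – 1 April 2019), so Pelion Zone is on standard time, UTC+05:00.
06:15 UTC + 5h = 11:15 Pelion Zone.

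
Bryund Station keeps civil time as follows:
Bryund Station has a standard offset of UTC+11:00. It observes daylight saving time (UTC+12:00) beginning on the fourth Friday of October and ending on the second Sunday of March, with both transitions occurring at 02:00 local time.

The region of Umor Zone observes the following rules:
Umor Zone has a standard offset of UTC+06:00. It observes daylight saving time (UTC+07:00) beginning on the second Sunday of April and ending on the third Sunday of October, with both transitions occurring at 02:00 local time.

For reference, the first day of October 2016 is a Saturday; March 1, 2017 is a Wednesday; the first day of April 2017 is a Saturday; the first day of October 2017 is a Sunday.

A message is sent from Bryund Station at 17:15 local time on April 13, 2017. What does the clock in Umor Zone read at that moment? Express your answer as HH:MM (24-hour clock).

13:15

1 October 2016 is a Saturday, so the first Friday is October 7 and the fourth is October 28.
1 March 2017 is a Wednesday, so the first Sunday is March 5 and the second is March 12.
April 13, 2017 does not fall between 28 October 2016 and 12 March 2017, so daylight saving is not in effect and Bryund Station is at UTC+11:00.
17:15 Bryund Station − 11h = 06:15 UTC.
1 April 2017 is a Saturday, so the first Sunday is April 2 and the second is April 9.
1 October 2017 is a Sunday, so the first Sunday is October 1 and the third is October 15.
At the standard offset (UTC+06:00), 06:15 UTC + 6h = 12:15 Umor Zone standard time.
The standard-time date in Umor Zone, April 13, 2017, falls between 9 April and 15 October, so daylight saving is in effect and Umor Zone is at UTC+07:00.
06:15 UTC + 7h = 13:15 Umor Zone.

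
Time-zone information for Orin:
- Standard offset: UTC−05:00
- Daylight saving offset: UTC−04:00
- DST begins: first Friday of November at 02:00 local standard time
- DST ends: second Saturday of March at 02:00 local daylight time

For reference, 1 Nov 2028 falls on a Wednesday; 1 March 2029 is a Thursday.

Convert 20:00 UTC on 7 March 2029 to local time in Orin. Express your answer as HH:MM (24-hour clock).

1 November 2028 is a Wednesday, so the first Friday is November 3.
1 March 2029 is a Thursday, so the first Saturday is March 3 and the second is March 10.
At the standard offset (UTC−05:00), 20:00 UTC − 5h = 15:00 Orin standard time.
The standard-time date in Orin, 7 March 2029, lies within the daylight-saving period (3 November 2028 – 10 March 2029), so Orin is on daylight time, UTC−04:00.
20:00 UTC − 4h = 16:00 local.

16:00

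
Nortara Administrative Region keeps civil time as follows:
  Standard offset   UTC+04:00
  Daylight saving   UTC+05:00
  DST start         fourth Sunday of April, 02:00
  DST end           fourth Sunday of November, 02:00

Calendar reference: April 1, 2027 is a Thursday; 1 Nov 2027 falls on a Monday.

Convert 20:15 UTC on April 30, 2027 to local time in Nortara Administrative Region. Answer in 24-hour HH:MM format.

01:15

1 April 2027 is a Thursday, so the first Sunday is April 4 and the fourth is April 25.
1 November 2027 is a Monday, so the first Sunday is November 7 and the fourth is November 28.
At the standard offset (UTC+04:00), 20:15 UTC + 4h = 00:15 Nortara Administrative Region standard time (rolling into the next day, 1 May 2027).
The standard-time date in Nortara Administrative Region, May 1, 2027, lies within the daylight-saving period (25 April – 28 November), so Nortara Administrative Region is on daylight time, UTC+05:00.
20:15 UTC + 5h = 01:15 local (rolling into the next day, 1 May 2027).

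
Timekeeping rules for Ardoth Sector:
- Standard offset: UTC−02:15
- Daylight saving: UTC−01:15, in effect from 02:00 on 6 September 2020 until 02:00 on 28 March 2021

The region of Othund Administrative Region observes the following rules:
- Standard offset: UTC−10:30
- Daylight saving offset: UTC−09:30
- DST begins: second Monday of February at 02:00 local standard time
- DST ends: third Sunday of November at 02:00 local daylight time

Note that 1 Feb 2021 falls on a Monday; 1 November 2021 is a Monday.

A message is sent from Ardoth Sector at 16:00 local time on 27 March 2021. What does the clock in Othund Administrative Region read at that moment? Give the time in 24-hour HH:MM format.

27 March 2021 lies within the daylight-saving period (6 September 2020 – 28 March 2021), so Ardoth Sector is on daylight time, UTC−01:15.
16:00 Ardoth Sector + 1h15m = 17:15 UTC.
1 February 2021 is a Monday, so the first Monday is February 1 and the second is February 8.
1 November 2021 is a Monday, so the first Sunday is November 7 and the third is November 21.
At the standard offset (UTC−10:30), 17:15 UTC − 10h30m = 06:45 Othund Administrative Region standard time.
Daylight saving runs 8 February – 21 November; the standard-time date in Othund Administrative Region, 27 March 2021, is inside that window, so Othund Administrative Region is at UTC−09:30.
17:15 UTC − 9h30m = 07:45 Othund Administrative Region.

07:45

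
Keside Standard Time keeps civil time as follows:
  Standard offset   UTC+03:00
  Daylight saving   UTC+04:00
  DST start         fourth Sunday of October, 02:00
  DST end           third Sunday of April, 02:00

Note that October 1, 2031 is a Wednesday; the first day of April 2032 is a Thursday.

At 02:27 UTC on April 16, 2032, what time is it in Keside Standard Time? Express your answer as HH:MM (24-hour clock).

06:27

1 October 2031 is a Wednesday, so the first Sunday is October 5 and the fourth is October 26.
1 April 2032 is a Thursday, so the first Sunday is April 4 and the third is April 18.
At the standard offset (UTC+03:00), 02:27 UTC + 3h = 05:27 Keside Standard Time standard time.
The standard-time date in Keside Standard Time, April 16, 2032, lies within the daylight-saving period (26 October 2031 – 18 April 2032), so Keside Standard Time is on daylight time, UTC+04:00.
02:27 UTC + 4h = 06:27 local.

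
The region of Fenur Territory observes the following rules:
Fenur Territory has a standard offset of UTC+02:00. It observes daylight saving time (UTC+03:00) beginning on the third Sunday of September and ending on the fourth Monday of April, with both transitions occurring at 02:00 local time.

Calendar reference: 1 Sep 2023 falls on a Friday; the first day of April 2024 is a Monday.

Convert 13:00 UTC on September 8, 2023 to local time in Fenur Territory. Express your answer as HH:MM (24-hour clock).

1 September 2023 is a Friday, so the first Sunday is September 3 and the third is September 17.
1 April 2024 is a Monday, so the first Monday is April 1 and the fourth is April 22.
At the standard offset (UTC+02:00), 13:00 UTC + 2h = 15:00 Fenur Territory standard time.
The standard-time date in Fenur Territory, September 8, 2023, is outside the daylight-saving period (17 September 2023 – 22 April 2024), so Fenur Territory is on standard time, UTC+02:00.
13:00 UTC + 2h = 15:00 local.

15:00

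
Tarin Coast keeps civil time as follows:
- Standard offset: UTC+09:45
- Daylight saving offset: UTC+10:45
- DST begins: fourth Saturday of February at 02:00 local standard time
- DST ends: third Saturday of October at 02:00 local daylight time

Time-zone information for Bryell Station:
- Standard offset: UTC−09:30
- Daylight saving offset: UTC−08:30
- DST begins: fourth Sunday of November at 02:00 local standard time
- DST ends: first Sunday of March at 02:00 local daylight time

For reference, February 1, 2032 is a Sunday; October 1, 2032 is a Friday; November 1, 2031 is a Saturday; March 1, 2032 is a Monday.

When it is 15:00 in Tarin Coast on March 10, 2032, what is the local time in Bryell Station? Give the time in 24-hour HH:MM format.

18:45

1 February 2032 is a Sunday, so the first Saturday is February 7 and the fourth is February 28.
1 October 2032 is a Friday, so the first Saturday is October 2 and the third is October 16.
March 10, 2032 lies within the daylight-saving period (28 February – 16 October), so Tarin Coast is on daylight time, UTC+10:45.
15:00 Tarin Coast − 10h45m = 04:15 UTC.
1 November 2031 is a Saturday, so the first Sunday is November 2 and the fourth is November 23.
1 March 2032 is a Monday, so the first Sunday is March 7.
At the standard offset (UTC−09:30), 04:15 UTC − 9h30m = 18:45 Bryell Station standard time (rolling into the previous day, 9 March 2032).
The standard-time date in Bryell Station, March 9, 2032, is outside the daylight-saving period (23 November 2031 – 7 March 2032), so Bryell Station is on standard time, UTC−09:30.
04:15 UTC − 9h30m = 18:45 Bryell Station (rolling into the previous day, 9 March 2032).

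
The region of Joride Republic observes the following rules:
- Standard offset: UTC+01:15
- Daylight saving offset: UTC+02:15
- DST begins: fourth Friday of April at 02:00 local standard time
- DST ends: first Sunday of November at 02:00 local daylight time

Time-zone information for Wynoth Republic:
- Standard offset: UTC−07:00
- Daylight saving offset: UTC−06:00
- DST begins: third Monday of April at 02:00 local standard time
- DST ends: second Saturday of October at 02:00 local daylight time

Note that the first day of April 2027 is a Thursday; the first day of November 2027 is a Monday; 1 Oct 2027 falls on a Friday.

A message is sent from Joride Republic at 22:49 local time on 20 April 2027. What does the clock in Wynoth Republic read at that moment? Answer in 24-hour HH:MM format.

1 April 2027 is a Thursday, so the first Friday is April 2 and the fourth is April 23.
1 November 2027 is a Monday, so the first Sunday is November 7.
20 April 2027 does not fall between 23 April and 7 November, so daylight saving is not in effect and Joride Republic is at UTC+01:15.
22:49 Joride Republic − 1h15m = 21:34 UTC.
1 April 2027 is a Thursday, so the first Monday is April 5 and the third is April 19.
1 October 2027 is a Friday, so the first Saturday is October 2 and the second is October 9.
At the standard offset (UTC−07:00), 21:34 UTC − 7h = 14:34 Wynoth Republic standard time.
The standard-time date in Wynoth Republic, 20 April 2027, lies within the daylight-saving period (19 April – 9 October), so Wynoth Republic is on daylight time, UTC−06:00.
21:34 UTC − 6h = 15:34 Wynoth Republic.

15:34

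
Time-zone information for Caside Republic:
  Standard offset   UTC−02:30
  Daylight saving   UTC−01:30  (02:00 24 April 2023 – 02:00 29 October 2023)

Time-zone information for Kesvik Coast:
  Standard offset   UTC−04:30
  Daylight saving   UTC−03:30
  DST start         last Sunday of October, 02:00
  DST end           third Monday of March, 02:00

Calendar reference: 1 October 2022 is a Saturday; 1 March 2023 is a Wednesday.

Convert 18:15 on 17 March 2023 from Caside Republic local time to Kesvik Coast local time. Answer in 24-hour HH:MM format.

17:15

17 March 2023 does not fall between 24 April and 29 October, so daylight saving is not in effect and Caside Republic is at UTC−02:30.
18:15 Caside Republic + 2h30m = 20:45 UTC.
1 October 2022 is a Saturday, so Sundays fall on 2, 9, 16, 23, 30; the last is October 30.
1 March 2023 is a Wednesday, so the first Monday is March 6 and the third is March 20.
At the standard offset (UTC−04:30), 20:45 UTC − 4h30m = 16:15 Kesvik Coast standard time.
Daylight saving runs 30 October 2022 – 20 March 2023; the standard-time date in Kesvik Coast, 17 March 2023, is inside that window, so Kesvik Coast is at UTC−03:30.
20:45 UTC − 3h30m = 17:15 Kesvik Coast.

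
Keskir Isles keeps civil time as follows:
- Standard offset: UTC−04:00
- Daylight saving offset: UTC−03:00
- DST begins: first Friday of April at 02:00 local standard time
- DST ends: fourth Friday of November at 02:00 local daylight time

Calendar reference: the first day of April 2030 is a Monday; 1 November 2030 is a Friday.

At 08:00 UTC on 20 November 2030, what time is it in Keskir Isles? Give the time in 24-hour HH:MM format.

1 April 2030 is a Monday, so the first Friday is April 5.
1 November 2030 is a Friday, so the first Friday is November 1 and the fourth is November 22.
At the standard offset (UTC−04:00), 08:00 UTC − 4h = 04:00 Keskir Isles standard time.
Daylight saving runs 5 April – 22 November; the standard-time date in Keskir Isles, 20 November 2030, is inside that window, so Keskir Isles is at UTC−03:00.
08:00 UTC − 3h = 05:00 local.

05:00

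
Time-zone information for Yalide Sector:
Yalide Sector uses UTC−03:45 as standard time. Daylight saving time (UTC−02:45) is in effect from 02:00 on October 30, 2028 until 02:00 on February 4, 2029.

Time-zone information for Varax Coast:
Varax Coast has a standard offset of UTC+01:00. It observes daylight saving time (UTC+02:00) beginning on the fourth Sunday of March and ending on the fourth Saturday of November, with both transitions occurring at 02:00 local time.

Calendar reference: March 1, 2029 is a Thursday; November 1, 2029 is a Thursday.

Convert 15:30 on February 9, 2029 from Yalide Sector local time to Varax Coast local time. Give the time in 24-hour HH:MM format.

20:15

February 9, 2029 does not fall between 30 October 2028 and 4 February 2029, so daylight saving is not in effect and Yalide Sector is at UTC−03:45.
15:30 Yalide Sector + 3h45m = 19:15 UTC.
1 March 2029 is a Thursday, so the first Sunday is March 4 and the fourth is March 25.
1 November 2029 is a Thursday, so the first Saturday is November 3 and the fourth is November 24.
At the standard offset (UTC+01:00), 19:15 UTC + 1h = 20:15 Varax Coast standard time.
The standard-time date in Varax Coast, February 9, 2029, does not fall between 25 March and 24 November, so daylight saving is not in effect and Varax Coast is at UTC+01:00.
19:15 UTC + 1h = 20:15 Varax Coast.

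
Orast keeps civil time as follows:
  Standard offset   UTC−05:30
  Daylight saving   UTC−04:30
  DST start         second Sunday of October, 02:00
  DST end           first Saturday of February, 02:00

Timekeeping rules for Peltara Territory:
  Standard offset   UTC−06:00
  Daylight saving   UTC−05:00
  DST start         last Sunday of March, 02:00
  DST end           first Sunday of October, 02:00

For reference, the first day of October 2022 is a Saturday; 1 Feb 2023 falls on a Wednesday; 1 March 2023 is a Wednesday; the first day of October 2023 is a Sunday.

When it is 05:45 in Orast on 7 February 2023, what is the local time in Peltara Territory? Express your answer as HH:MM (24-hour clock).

05:15

1 October 2022 is a Saturday, so the first Sunday is October 2 and the second is October 9.
1 February 2023 is a Wednesday, so the first Saturday is February 4.
Daylight saving runs 9 October 2022 – 4 February 2023; 7 February 2023 is outside that window, so Orast is on standard time at UTC−05:30.
05:45 Orast + 5h30m = 11:15 UTC.
1 March 2023 is a Wednesday, so Sundays fall on 5, 12, 19, 26; the last is March 26.
1 October 2023 is a Sunday, so the first Sunday is October 1.
At the standard offset (UTC−06:00), 11:15 UTC − 6h = 05:15 Peltara Territory standard time.
The standard-time date in Peltara Territory, 7 February 2023, does not fall between 26 March and 1 October, so daylight saving is not in effect and Peltara Territory is at UTC−06:00.
11:15 UTC − 6h = 05:15 Peltara Territory.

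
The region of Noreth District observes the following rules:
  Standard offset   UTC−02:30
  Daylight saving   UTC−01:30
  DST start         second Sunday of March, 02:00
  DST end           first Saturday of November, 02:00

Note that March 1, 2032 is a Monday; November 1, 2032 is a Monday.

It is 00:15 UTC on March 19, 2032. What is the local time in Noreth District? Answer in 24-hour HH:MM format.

22:45

1 March 2032 is a Monday, so the first Sunday is March 7 and the second is March 14.
1 November 2032 is a Monday, so the first Saturday is November 6.
At the standard offset (UTC−02:30), 00:15 UTC − 2h30m = 21:45 Noreth District standard time (rolling into the previous day, 18 March 2032).
The standard-time date in Noreth District, March 18, 2032, lies within the daylight-saving period (14 March – 6 November), so Noreth District is on daylight time, UTC−01:30.
00:15 UTC − 1h30m = 22:45 local (rolling into the previous day, 18 March 2032).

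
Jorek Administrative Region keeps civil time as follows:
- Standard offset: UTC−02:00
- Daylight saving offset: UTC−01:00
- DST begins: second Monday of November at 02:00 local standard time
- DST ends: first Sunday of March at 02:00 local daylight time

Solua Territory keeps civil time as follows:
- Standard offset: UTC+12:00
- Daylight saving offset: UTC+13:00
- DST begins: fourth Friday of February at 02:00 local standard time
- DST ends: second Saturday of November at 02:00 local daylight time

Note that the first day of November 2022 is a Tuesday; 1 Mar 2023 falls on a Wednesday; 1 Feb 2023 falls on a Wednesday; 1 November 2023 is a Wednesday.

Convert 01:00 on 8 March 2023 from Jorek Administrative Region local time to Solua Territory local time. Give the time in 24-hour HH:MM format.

16:00

1 November 2022 is a Tuesday, so the first Monday is November 7 and the second is November 14.
1 March 2023 is a Wednesday, so the first Sunday is March 5.
8 March 2023 does not fall between 14 November 2022 and 5 March 2023, so daylight saving is not in effect and Jorek Administrative Region is at UTC−02:00.
01:00 Jorek Administrative Region + 2h = 03:00 UTC.
1 February 2023 is a Wednesday, so the first Friday is February 3 and the fourth is February 24.
1 November 2023 is a Wednesday, so the first Saturday is November 4 and the second is November 11.
At the standard offset (UTC+12:00), 03:00 UTC + 12h = 15:00 Solua Territory standard time.
The standard-time date in Solua Territory, 8 March 2023, falls between 24 February and 11 November, so daylight saving is in effect and Solua Territory is at UTC+13:00.
03:00 UTC + 13h = 16:00 Solua Territory.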